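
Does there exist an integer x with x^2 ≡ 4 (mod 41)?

yes

(4/41)
  = (1/41)    [41 ≡ 1 mod 8 ⇒ (2/41)^2 = +1]
  = 1    [(1/41) = 1]
The Legendre symbol is 1, so x^2 ≡ 4 (mod 41) has solution.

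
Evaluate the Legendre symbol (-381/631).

(-381/631)
  = (250/631)    [-381 ≡ 250 mod 631]
  = (125/631)    [631 ≡ 7 mod 8 ⇒ (2/631) = +1]
  = (631/125)    [QR: 125 ≡ 1 mod 4, sign kept]
  = (6/125)    [631 ≡ 6 mod 125]
  = -(3/125)    [125 ≡ 5 mod 8 ⇒ (2/125) = -1]
  = -(125/3)    [QR: 125 ≡ 1 mod 4, sign kept]
  = -(2/3)    [125 ≡ 2 mod 3]
  = (1/3)    [3 ≡ 3 mod 8 ⇒ (2/3) = -1]
  = 1    [(1/3) = 1]

1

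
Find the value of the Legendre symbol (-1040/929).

(-1040/929)
  = (1040/929)    [929 ≡ 1 mod 4 ⇒ (-1/929) = +1]
  = (111/929)    [1040 ≡ 111 mod 929]
  = (929/111)    [QR: 929 ≡ 1 mod 4, sign kept]
  = (41/111)    [929 ≡ 41 mod 111]
  = (111/41)    [QR: 41 ≡ 1 mod 4, sign kept]
  = (29/41)    [111 ≡ 29 mod 41]
  = (41/29)    [QR: 29 ≡ 1 mod 4, sign kept]
  = (12/29)    [41 ≡ 12 mod 29]
  = (3/29)    [29 ≡ 5 mod 8 ⇒ (2/29)^2 = +1]
  = (29/3)    [QR: 29 ≡ 1 mod 4, sign kept]
  = (2/3)    [29 ≡ 2 mod 3]
  = -(1/3)    [3 ≡ 3 mod 8 ⇒ (2/3) = -1]
  = -1    [(1/3) = 1]

-1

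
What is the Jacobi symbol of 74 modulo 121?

1

(74/121)
  = (37/121)    [121 ≡ 1 mod 8 ⇒ (2/121) = +1]
  = (121/37)    [QR: 37 ≡ 1 mod 4, sign kept]
  = (10/37)    [121 ≡ 10 mod 37]
  = -(5/37)    [37 ≡ 5 mod 8 ⇒ (2/37) = -1]
  = -(37/5)    [QR: 5 ≡ 1 mod 4, sign kept]
  = -(2/5)    [37 ≡ 2 mod 5]
  = (1/5)    [5 ≡ 5 mod 8 ⇒ (2/5) = -1]
  = 1    [(1/5) = 1]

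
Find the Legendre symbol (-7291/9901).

1

Pull out -1: (-7291/9901) = (-1/9901)·(7291/9901). Since 9901 ≡ 1 (mod 4), (-1/9901) = +1. Now have (7291/9901).
9901 ≡ 1 (mod 4), so quadratic reciprocity gives (7291/9901) = (9901/7291). Reduce: 9901 ≡ 2610 (mod 7291). Now have (2610/7291).
Factor out 2: 2610 = 2·1305. Since 7291 ≡ 3 (mod 8), (2/7291) = -1. Now have -(1305/7291).
1305 ≡ 1 (mod 4), so quadratic reciprocity gives (1305/7291) = (7291/1305). Reduce: 7291 ≡ 766 (mod 1305). Now have -(766/1305).
Factor out 2: 766 = 2·383. Since 1305 ≡ 1 (mod 8), (2/1305) = +1. Now have -(383/1305).
1305 ≡ 1 (mod 4), so quadratic reciprocity gives (383/1305) = (1305/383). Reduce: 1305 ≡ 156 (mod 383). Now have -(156/383).
Factor out 2: 156 = 2^2·39. Since 383 ≡ 7 (mod 8), (2/383) = +1, and (2/383)^2 = +1. Now have -(39/383).
Both 39 ≡ 3 and 383 ≡ 3 (mod 4), so reciprocity gives (39/383) = -(383/39). Reduce: 383 ≡ 32 (mod 39). Now have (32/39).
Factor out 2: 32 = 2^5. Since 39 ≡ 7 (mod 8), (2/39) = +1, and (2/39)^5 = +1. Now have (1/39).
(1/39) = 1. Collecting the sign factors: 1.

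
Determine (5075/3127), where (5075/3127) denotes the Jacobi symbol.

1

(5075/3127)
  = (1948/3127)    [5075 ≡ 1948 mod 3127]
  = (487/3127)    [3127 ≡ 7 mod 8 ⇒ (2/3127)^2 = +1]
  = -(3127/487)    [QR: both ≡ 3 mod 4, sign flips]
  = -(205/487)    [3127 ≡ 205 mod 487]
  = -(487/205)    [QR: 205 ≡ 1 mod 4, sign kept]
  = -(77/205)    [487 ≡ 77 mod 205]
  = -(205/77)    [QR: 77 ≡ 1 mod 4, sign kept]
  = -(51/77)    [205 ≡ 51 mod 77]
  = -(77/51)    [QR: 77 ≡ 1 mod 4, sign kept]
  = -(26/51)    [77 ≡ 26 mod 51]
  = (13/51)    [51 ≡ 3 mod 8 ⇒ (2/51) = -1]
  = (51/13)    [QR: 13 ≡ 1 mod 4, sign kept]
  = (12/13)    [51 ≡ 12 mod 13]
  = (3/13)    [13 ≡ 5 mod 8 ⇒ (2/13)^2 = +1]
  = (13/3)    [QR: 13 ≡ 1 mod 4, sign kept]
  = (1/3)    [13 ≡ 1 mod 3]
  = 1    [(1/3) = 1]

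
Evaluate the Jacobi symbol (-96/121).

1

Pull out -1: (-96/121) = (-1/121)·(96/121). Since 121 ≡ 1 (mod 4), (-1/121) = +1. Now have (96/121).
Factor out 2: 96 = 2^5·3. Since 121 ≡ 1 (mod 8), (2/121) = +1, and (2/121)^5 = +1. Now have (3/121).
121 ≡ 1 (mod 4), so quadratic reciprocity gives (3/121) = (121/3). Reduce: 121 ≡ 1 (mod 3). Now have (1/3).
(1/3) = 1. Collecting the sign factors: 1.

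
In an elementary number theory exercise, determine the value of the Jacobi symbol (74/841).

1

(74/841)
  = (37/841)    [841 ≡ 1 mod 8 ⇒ (2/841) = +1]
  = (841/37)    [QR: 37 ≡ 1 mod 4, sign kept]
  = (27/37)    [841 ≡ 27 mod 37]
  = (37/27)    [QR: 37 ≡ 1 mod 4, sign kept]
  = (10/27)    [37 ≡ 10 mod 27]
  = -(5/27)    [27 ≡ 3 mod 8 ⇒ (2/27) = -1]
  = -(27/5)    [QR: 5 ≡ 1 mod 4, sign kept]
  = -(2/5)    [27 ≡ 2 mod 5]
  = (1/5)    [5 ≡ 5 mod 8 ⇒ (2/5) = -1]
  = 1    [(1/5) = 1]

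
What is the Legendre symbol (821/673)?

1

Reduce the numerator: 821 ≡ 148 (mod 673), so (821/673) = (148/673).
Factor out 2: 148 = 2^2·37. Since 673 ≡ 1 (mod 8), (2/673) = +1, and (2/673)^2 = +1. Now have (37/673).
37 ≡ 1 (mod 4), so quadratic reciprocity gives (37/673) = (673/37). Reduce: 673 ≡ 7 (mod 37). Now have (7/37).
37 ≡ 1 (mod 4), so quadratic reciprocity gives (7/37) = (37/7). Reduce: 37 ≡ 2 (mod 7). Now have (2/7).
Factor out 2: 2 = 2. Since 7 ≡ 7 (mod 8), (2/7) = +1. Now have (1/7).
(1/7) = 1. Collecting the sign factors: 1.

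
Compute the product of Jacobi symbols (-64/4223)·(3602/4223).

1

By multiplicativity, (-64·3602/4223) = (-64/4223)·(3602/4223).
First factor (-64/4223):
Reduce the numerator: -64 ≡ 4159 (mod 4223), so (-64/4223) = (4159/4223).
Both 4159 ≡ 3 and 4223 ≡ 3 (mod 4), so reciprocity gives (4159/4223) = -(4223/4159). Reduce: 4223 ≡ 64 (mod 4159). Now have -(64/4159).
Factor out 2: 64 = 2^6. Since 4159 ≡ 7 (mod 8), (2/4159) = +1, and (2/4159)^6 = +1. Now have -(1/4159).
(1/4159) = 1. Collecting the sign factors: -1.
Second factor (3602/4223):
Factor out 2: 3602 = 2·1801. Since 4223 ≡ 7 (mod 8), (2/4223) = +1. Now have (1801/4223).
1801 ≡ 1 (mod 4), so quadratic reciprocity gives (1801/4223) = (4223/1801). Reduce: 4223 ≡ 621 (mod 1801). Now have (621/1801).
621 ≡ 1 (mod 4), so quadratic reciprocity gives (621/1801) = (1801/621). Reduce: 1801 ≡ 559 (mod 621). Now have (559/621).
621 ≡ 1 (mod 4), so quadratic reciprocity gives (559/621) = (621/559). Reduce: 621 ≡ 62 (mod 559). Now have (62/559).
Factor out 2: 62 = 2·31. Since 559 ≡ 7 (mod 8), (2/559) = +1. Now have (31/559).
Both 31 ≡ 3 and 559 ≡ 3 (mod 4), so reciprocity gives (31/559) = -(559/31). Reduce: 559 ≡ 1 (mod 31). Now have -(1/31).
(1/31) = 1. Collecting the sign factors: -1.
Product: (-1)·(-1) = 1.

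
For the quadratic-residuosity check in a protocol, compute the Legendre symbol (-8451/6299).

-1

(-8451/6299)
  = (4147/6299)    [-8451 ≡ 4147 mod 6299]
  = -(6299/4147)    [QR: both ≡ 3 mod 4, sign flips]
  = -(2152/4147)    [6299 ≡ 2152 mod 4147]
  = (269/4147)    [4147 ≡ 3 mod 8 ⇒ (2/4147)^3 = -1]
  = (4147/269)    [QR: 269 ≡ 1 mod 4, sign kept]
  = (112/269)    [4147 ≡ 112 mod 269]
  = (7/269)    [269 ≡ 5 mod 8 ⇒ (2/269)^4 = +1]
  = (269/7)    [QR: 269 ≡ 1 mod 4, sign kept]
  = (3/7)    [269 ≡ 3 mod 7]
  = -(7/3)    [QR: both ≡ 3 mod 4, sign flips]
  = -(1/3)    [7 ≡ 1 mod 3]
  = -1    [(1/3) = 1]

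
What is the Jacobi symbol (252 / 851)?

(252 / 851)
  = (63 / 851)    [851 ≡ 3 mod 8 ⇒ (2 / 851)^2 = +1]
  = -(851 / 63)    [QR: both ≡ 3 mod 4, sign flips]
  = -(32 / 63)    [851 ≡ 32 mod 63]
  = -(1 / 63)    [63 ≡ 7 mod 8 ⇒ (2 / 63)^5 = +1]
  = -1    [(1 / 63) = 1]

-1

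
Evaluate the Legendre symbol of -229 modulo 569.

(-229/569)
  = (229/569)    [569 ≡ 1 mod 4 ⇒ (-1/569) = +1]
  = (569/229)    [QR: 229 ≡ 1 mod 4, sign kept]
  = (111/229)    [569 ≡ 111 mod 229]
  = (229/111)    [QR: 229 ≡ 1 mod 4, sign kept]
  = (7/111)    [229 ≡ 7 mod 111]
  = -(111/7)    [QR: both ≡ 3 mod 4, sign flips]
  = -(6/7)    [111 ≡ 6 mod 7]
  = -(3/7)    [7 ≡ 7 mod 8 ⇒ (2/7) = +1]
  = (7/3)    [QR: both ≡ 3 mod 4, sign flips]
  = (1/3)    [7 ≡ 1 mod 3]
  = 1    [(1/3) = 1]

1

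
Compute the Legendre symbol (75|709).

1

(75|709)
  = (709|75)    [QR: 709 ≡ 1 mod 4, sign kept]
  = (34|75)    [709 ≡ 34 mod 75]
  = -(17|75)    [75 ≡ 3 mod 8 ⇒ (2|75) = -1]
  = -(75|17)    [QR: 17 ≡ 1 mod 4, sign kept]
  = -(7|17)    [75 ≡ 7 mod 17]
  = -(17|7)    [QR: 17 ≡ 1 mod 4, sign kept]
  = -(3|7)    [17 ≡ 3 mod 7]
  = (7|3)    [QR: both ≡ 3 mod 4, sign flips]
  = (1|3)    [7 ≡ 1 mod 3]
  = 1    [(1|3) = 1]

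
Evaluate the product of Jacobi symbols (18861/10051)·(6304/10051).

By multiplicativity, (18861·6304/10051) = (18861/10051)·(6304/10051).
First factor (18861/10051):
(18861/10051)
  = (8810/10051)    [18861 ≡ 8810 mod 10051]
  = -(4405/10051)    [10051 ≡ 3 mod 8 ⇒ (2/10051) = -1]
  = -(10051/4405)    [QR: 4405 ≡ 1 mod 4, sign kept]
  = -(1241/4405)    [10051 ≡ 1241 mod 4405]
  = -(4405/1241)    [QR: 1241 ≡ 1 mod 4, sign kept]
  = -(682/1241)    [4405 ≡ 682 mod 1241]
  = -(341/1241)    [1241 ≡ 1 mod 8 ⇒ (2/1241) = +1]
  = -(1241/341)    [QR: 341 ≡ 1 mod 4, sign kept]
  = -(218/341)    [1241 ≡ 218 mod 341]
  = (109/341)    [341 ≡ 5 mod 8 ⇒ (2/341) = -1]
  = (341/109)    [QR: 109 ≡ 1 mod 4, sign kept]
  = (14/109)    [341 ≡ 14 mod 109]
  = -(7/109)    [109 ≡ 5 mod 8 ⇒ (2/109) = -1]
  = -(109/7)    [QR: 109 ≡ 1 mod 4, sign kept]
  = -(4/7)    [109 ≡ 4 mod 7]
  = -(1/7)    [7 ≡ 7 mod 8 ⇒ (2/7)^2 = +1]
  = -1    [(1/7) = 1]
Second factor (6304/10051):
(6304/10051)
  = -(197/10051)    [10051 ≡ 3 mod 8 ⇒ (2/10051)^5 = -1]
  = -(10051/197)    [QR: 197 ≡ 1 mod 4, sign kept]
  = -(4/197)    [10051 ≡ 4 mod 197]
  = -(1/197)    [197 ≡ 5 mod 8 ⇒ (2/197)^2 = +1]
  = -1    [(1/197) = 1]
Product: (-1)·(-1) = 1.

1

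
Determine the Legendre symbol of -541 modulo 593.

Reduce the numerator: -541 ≡ 52 (mod 593), so (-541/593) = (52/593).
Factor out 2: 52 = 2^2·13. Since 593 ≡ 1 (mod 8), (2/593) = +1, and (2/593)^2 = +1. Now have (13/593).
13 ≡ 1 (mod 4), so quadratic reciprocity gives (13/593) = (593/13). Reduce: 593 ≡ 8 (mod 13). Now have (8/13).
Factor out 2: 8 = 2^3. Since 13 ≡ 5 (mod 8), (2/13) = -1, and (2/13)^3 = -1. Now have -(1/13).
(1/13) = 1. Collecting the sign factors: -1.

-1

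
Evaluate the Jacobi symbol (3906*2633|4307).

1

By multiplicativity, (3906·2633|4307) = (3906|4307)·(2633|4307).
First factor (3906|4307):
Factor out 2: 3906 = 2·1953. Since 4307 ≡ 3 (mod 8), (2|4307) = -1. Now have -(1953|4307).
1953 ≡ 1 (mod 4), so quadratic reciprocity gives (1953|4307) = (4307|1953). Reduce: 4307 ≡ 401 (mod 1953). Now have -(401|1953).
401 ≡ 1 (mod 4), so quadratic reciprocity gives (401|1953) = (1953|401). Reduce: 1953 ≡ 349 (mod 401). Now have -(349|401).
349 ≡ 1 (mod 4), so quadratic reciprocity gives (349|401) = (401|349). Reduce: 401 ≡ 52 (mod 349). Now have -(52|349).
Factor out 2: 52 = 2^2·13. Since 349 ≡ 5 (mod 8), (2|349) = -1, and (2|349)^2 = +1. Now have -(13|349).
13 ≡ 1 (mod 4), so quadratic reciprocity gives (13|349) = (349|13). Reduce: 349 ≡ 11 (mod 13). Now have -(11|13).
13 ≡ 1 (mod 4), so quadratic reciprocity gives (11|13) = (13|11). Reduce: 13 ≡ 2 (mod 11). Now have -(2|11).
Factor out 2: 2 = 2. Since 11 ≡ 3 (mod 8), (2|11) = -1. Now have (1|11).
(1|11) = 1. Collecting the sign factors: 1.
Second factor (2633|4307):
2633 ≡ 1 (mod 4), so quadratic reciprocity gives (2633|4307) = (4307|2633). Reduce: 4307 ≡ 1674 (mod 2633). Now have (1674|2633).
Factor out 2: 1674 = 2·837. Since 2633 ≡ 1 (mod 8), (2|2633) = +1. Now have (837|2633).
837 ≡ 1 (mod 4), so quadratic reciprocity gives (837|2633) = (2633|837). Reduce: 2633 ≡ 122 (mod 837). Now have (122|837).
Factor out 2: 122 = 2·61. Since 837 ≡ 5 (mod 8), (2|837) = -1. Now have -(61|837).
61 ≡ 1 (mod 4), so quadratic reciprocity gives (61|837) = (837|61). Reduce: 837 ≡ 44 (mod 61). Now have -(44|61).
Factor out 2: 44 = 2^2·11. Since 61 ≡ 5 (mod 8), (2|61) = -1, and (2|61)^2 = +1. Now have -(11|61).
61 ≡ 1 (mod 4), so quadratic reciprocity gives (11|61) = (61|11). Reduce: 61 ≡ 6 (mod 11). Now have -(6|11).
Factor out 2: 6 = 2·3. Since 11 ≡ 3 (mod 8), (2|11) = -1. Now have (3|11).
Both 3 ≡ 3 and 11 ≡ 3 (mod 4), so reciprocity gives (3|11) = -(11|3). Reduce: 11 ≡ 2 (mod 3). Now have -(2|3).
Factor out 2: 2 = 2. Since 3 ≡ 3 (mod 8), (2|3) = -1. Now have (1|3).
(1|3) = 1. Collecting the sign factors: 1.
Product: (1)·(1) = 1.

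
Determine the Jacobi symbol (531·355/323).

By multiplicativity, (531·355/323) = (531/323)·(355/323).
First factor (531/323):
(531/323)
  = (208/323)    [531 ≡ 208 mod 323]
  = (13/323)    [323 ≡ 3 mod 8 ⇒ (2/323)^4 = +1]
  = (323/13)    [QR: 13 ≡ 1 mod 4, sign kept]
  = (11/13)    [323 ≡ 11 mod 13]
  = (13/11)    [QR: 13 ≡ 1 mod 4, sign kept]
  = (2/11)    [13 ≡ 2 mod 11]
  = -(1/11)    [11 ≡ 3 mod 8 ⇒ (2/11) = -1]
  = -1    [(1/11) = 1]
Second factor (355/323):
(355/323)
  = (32/323)    [355 ≡ 32 mod 323]
  = -(1/323)    [323 ≡ 3 mod 8 ⇒ (2/323)^5 = -1]
  = -1    [(1/323) = 1]
Product: (-1)·(-1) = 1.

1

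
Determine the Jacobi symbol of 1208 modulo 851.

Reduce the numerator: 1208 ≡ 357 (mod 851), so (1208|851) = (357|851).
357 ≡ 1 (mod 4), so quadratic reciprocity gives (357|851) = (851|357). Reduce: 851 ≡ 137 (mod 357). Now have (137|357).
137 ≡ 1 (mod 4), so quadratic reciprocity gives (137|357) = (357|137). Reduce: 357 ≡ 83 (mod 137). Now have (83|137).
137 ≡ 1 (mod 4), so quadratic reciprocity gives (83|137) = (137|83). Reduce: 137 ≡ 54 (mod 83). Now have (54|83).
Factor out 2: 54 = 2·27. Since 83 ≡ 3 (mod 8), (2|83) = -1. Now have -(27|83).
Both 27 ≡ 3 and 83 ≡ 3 (mod 4), so reciprocity gives (27|83) = -(83|27). Reduce: 83 ≡ 2 (mod 27). Now have (2|27).
Factor out 2: 2 = 2. Since 27 ≡ 3 (mod 8), (2|27) = -1. Now have -(1|27).
(1|27) = 1. Collecting the sign factors: -1.

-1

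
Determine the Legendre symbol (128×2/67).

By multiplicativity, (128·2/67) = (128/67)·(2/67).
First factor (128/67):
Reduce the numerator: 128 ≡ 61 (mod 67), so (128/67) = (61/67).
61 ≡ 1 (mod 4), so quadratic reciprocity gives (61/67) = (67/61). Reduce: 67 ≡ 6 (mod 61). Now have (6/61).
Factor out 2: 6 = 2·3. Since 61 ≡ 5 (mod 8), (2/61) = -1. Now have -(3/61).
61 ≡ 1 (mod 4), so quadratic reciprocity gives (3/61) = (61/3). Reduce: 61 ≡ 1 (mod 3). Now have -(1/3).
(1/3) = 1. Collecting the sign factors: -1.
Second factor (2/67):
Factor out 2: 2 = 2. Since 67 ≡ 3 (mod 8), (2/67) = -1. Now have -(1/67).
(1/67) = 1. Collecting the sign factors: -1.
Product: (-1)·(-1) = 1.

1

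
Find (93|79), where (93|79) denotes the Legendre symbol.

(93|79)
  = (14|79)    [93 ≡ 14 mod 79]
  = (7|79)    [79 ≡ 7 mod 8 ⇒ (2|79) = +1]
  = -(79|7)    [QR: both ≡ 3 mod 4, sign flips]
  = -(2|7)    [79 ≡ 2 mod 7]
  = -(1|7)    [7 ≡ 7 mod 8 ⇒ (2|7) = +1]
  = -1    [(1|7) = 1]

-1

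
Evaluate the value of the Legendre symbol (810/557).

1

Reduce the numerator: 810 ≡ 253 (mod 557), so (810/557) = (253/557).
253 ≡ 1 (mod 4), so quadratic reciprocity gives (253/557) = (557/253). Reduce: 557 ≡ 51 (mod 253). Now have (51/253).
253 ≡ 1 (mod 4), so quadratic reciprocity gives (51/253) = (253/51). Reduce: 253 ≡ 49 (mod 51). Now have (49/51).
49 ≡ 1 (mod 4), so quadratic reciprocity gives (49/51) = (51/49). Reduce: 51 ≡ 2 (mod 49). Now have (2/49).
Factor out 2: 2 = 2. Since 49 ≡ 1 (mod 8), (2/49) = +1. Now have (1/49).
(1/49) = 1. Collecting the sign factors: 1.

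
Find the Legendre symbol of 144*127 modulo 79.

By multiplicativity, (144·127/79) = (144/79)·(127/79).
First factor (144/79):
(144/79)
  = (65/79)    [144 ≡ 65 mod 79]
  = (79/65)    [QR: 65 ≡ 1 mod 4, sign kept]
  = (14/65)    [79 ≡ 14 mod 65]
  = (7/65)    [65 ≡ 1 mod 8 ⇒ (2/65) = +1]
  = (65/7)    [QR: 65 ≡ 1 mod 4, sign kept]
  = (2/7)    [65 ≡ 2 mod 7]
  = (1/7)    [7 ≡ 7 mod 8 ⇒ (2/7) = +1]
  = 1    [(1/7) = 1]
Second factor (127/79):
(127/79)
  = (48/79)    [127 ≡ 48 mod 79]
  = (3/79)    [79 ≡ 7 mod 8 ⇒ (2/79)^4 = +1]
  = -(79/3)    [QR: both ≡ 3 mod 4, sign flips]
  = -(1/3)    [79 ≡ 1 mod 3]
  = -1    [(1/3) = 1]
Product: (1)·(-1) = -1.

-1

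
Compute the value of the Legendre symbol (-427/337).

-1

(-427/337)
  = (247/337)    [-427 ≡ 247 mod 337]
  = (337/247)    [QR: 337 ≡ 1 mod 4, sign kept]
  = (90/247)    [337 ≡ 90 mod 247]
  = (45/247)    [247 ≡ 7 mod 8 ⇒ (2/247) = +1]
  = (247/45)    [QR: 45 ≡ 1 mod 4, sign kept]
  = (22/45)    [247 ≡ 22 mod 45]
  = -(11/45)    [45 ≡ 5 mod 8 ⇒ (2/45) = -1]
  = -(45/11)    [QR: 45 ≡ 1 mod 4, sign kept]
  = -(1/11)    [45 ≡ 1 mod 11]
  = -1    [(1/11) = 1]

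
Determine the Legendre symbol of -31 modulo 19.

1

(-31/19)
  = -(31/19)    [19 ≡ 3 mod 4 ⇒ (-1/19) = -1]
  = -(12/19)    [31 ≡ 12 mod 19]
  = -(3/19)    [19 ≡ 3 mod 8 ⇒ (2/19)^2 = +1]
  = (19/3)    [QR: both ≡ 3 mod 4, sign flips]
  = (1/3)    [19 ≡ 1 mod 3]
  = 1    [(1/3) = 1]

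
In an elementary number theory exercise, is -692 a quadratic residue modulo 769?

yes

Pull out -1: (-692/769) = (-1/769)·(692/769). Since 769 ≡ 1 (mod 4), (-1/769) = +1. Now have (692/769).
Factor out 2: 692 = 2^2·173. Since 769 ≡ 1 (mod 8), (2/769) = +1, and (2/769)^2 = +1. Now have (173/769).
173 ≡ 1 (mod 4), so quadratic reciprocity gives (173/769) = (769/173). Reduce: 769 ≡ 77 (mod 173). Now have (77/173).
77 ≡ 1 (mod 4), so quadratic reciprocity gives (77/173) = (173/77). Reduce: 173 ≡ 19 (mod 77). Now have (19/77).
77 ≡ 1 (mod 4), so quadratic reciprocity gives (19/77) = (77/19). Reduce: 77 ≡ 1 (mod 19). Now have (1/19).
(1/19) = 1. Collecting the sign factors: 1.
(-692/769) = 1, and 769 is prime, so -692 is a quadratic residue mod 769.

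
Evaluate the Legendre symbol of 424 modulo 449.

Factor out 2: 424 = 2^3·53. Since 449 ≡ 1 (mod 8), (2 / 449) = +1, and (2 / 449)^3 = +1. Now have (53 / 449).
53 ≡ 1 (mod 4), so quadratic reciprocity gives (53 / 449) = (449 / 53). Reduce: 449 ≡ 25 (mod 53). Now have (25 / 53).
25 ≡ 1 (mod 4), so quadratic reciprocity gives (25 / 53) = (53 / 25). Reduce: 53 ≡ 3 (mod 25). Now have (3 / 25).
25 ≡ 1 (mod 4), so quadratic reciprocity gives (3 / 25) = (25 / 3). Reduce: 25 ≡ 1 (mod 3). Now have (1 / 3).
(1 / 3) = 1. Collecting the sign factors: 1.

1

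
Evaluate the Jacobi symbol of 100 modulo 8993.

(100/8993)
  = (25/8993)    [8993 ≡ 1 mod 8 ⇒ (2/8993)^2 = +1]
  = (8993/25)    [QR: 25 ≡ 1 mod 4, sign kept]
  = (18/25)    [8993 ≡ 18 mod 25]
  = (9/25)    [25 ≡ 1 mod 8 ⇒ (2/25) = +1]
  = (25/9)    [QR: 9 ≡ 1 mod 4, sign kept]
  = (7/9)    [25 ≡ 7 mod 9]
  = (9/7)    [QR: 9 ≡ 1 mod 4, sign kept]
  = (2/7)    [9 ≡ 2 mod 7]
  = (1/7)    [7 ≡ 7 mod 8 ⇒ (2/7) = +1]
  = 1    [(1/7) = 1]

1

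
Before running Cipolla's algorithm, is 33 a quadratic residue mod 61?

33 ≡ 1 (mod 4), so quadratic reciprocity gives (33|61) = (61|33). Reduce: 61 ≡ 28 (mod 33). Now have (28|33).
Factor out 2: 28 = 2^2·7. Since 33 ≡ 1 (mod 8), (2|33) = +1, and (2|33)^2 = +1. Now have (7|33).
33 ≡ 1 (mod 4), so quadratic reciprocity gives (7|33) = (33|7). Reduce: 33 ≡ 5 (mod 7). Now have (5|7).
5 ≡ 1 (mod 4), so quadratic reciprocity gives (5|7) = (7|5). Reduce: 7 ≡ 2 (mod 5). Now have (2|5).
Factor out 2: 2 = 2. Since 5 ≡ 5 (mod 8), (2|5) = -1. Now have -(1|5).
(1|5) = 1. Collecting the sign factors: -1.
The Legendre symbol is -1, so x^2 ≡ 33 (mod 61) has no solution.

no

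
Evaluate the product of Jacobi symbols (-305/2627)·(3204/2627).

-1

By multiplicativity, (-305·3204/2627) = (-305/2627)·(3204/2627).
First factor (-305/2627):
Pull out -1: (-305/2627) = (-1/2627)·(305/2627). Since 2627 ≡ 3 (mod 4), (-1/2627) = -1. Now have -(305/2627).
305 ≡ 1 (mod 4), so quadratic reciprocity gives (305/2627) = (2627/305). Reduce: 2627 ≡ 187 (mod 305). Now have -(187/305).
305 ≡ 1 (mod 4), so quadratic reciprocity gives (187/305) = (305/187). Reduce: 305 ≡ 118 (mod 187). Now have -(118/187).
Factor out 2: 118 = 2·59. Since 187 ≡ 3 (mod 8), (2/187) = -1. Now have (59/187).
Both 59 ≡ 3 and 187 ≡ 3 (mod 4), so reciprocity gives (59/187) = -(187/59). Reduce: 187 ≡ 10 (mod 59). Now have -(10/59).
Factor out 2: 10 = 2·5. Since 59 ≡ 3 (mod 8), (2/59) = -1. Now have (5/59).
5 ≡ 1 (mod 4), so quadratic reciprocity gives (5/59) = (59/5). Reduce: 59 ≡ 4 (mod 5). Now have (4/5).
Factor out 2: 4 = 2^2. Since 5 ≡ 5 (mod 8), (2/5) = -1, and (2/5)^2 = +1. Now have (1/5).
(1/5) = 1. Collecting the sign factors: 1.
Second factor (3204/2627):
Reduce the numerator: 3204 ≡ 577 (mod 2627), so (3204/2627) = (577/2627).
577 ≡ 1 (mod 4), so quadratic reciprocity gives (577/2627) = (2627/577). Reduce: 2627 ≡ 319 (mod 577). Now have (319/577).
577 ≡ 1 (mod 4), so quadratic reciprocity gives (319/577) = (577/319). Reduce: 577 ≡ 258 (mod 319). Now have (258/319).
Factor out 2: 258 = 2·129. Since 319 ≡ 7 (mod 8), (2/319) = +1. Now have (129/319).
129 ≡ 1 (mod 4), so quadratic reciprocity gives (129/319) = (319/129). Reduce: 319 ≡ 61 (mod 129). Now have (61/129).
61 ≡ 1 (mod 4), so quadratic reciprocity gives (61/129) = (129/61). Reduce: 129 ≡ 7 (mod 61). Now have (7/61).
61 ≡ 1 (mod 4), so quadratic reciprocity gives (7/61) = (61/7). Reduce: 61 ≡ 5 (mod 7). Now have (5/7).
5 ≡ 1 (mod 4), so quadratic reciprocity gives (5/7) = (7/5). Reduce: 7 ≡ 2 (mod 5). Now have (2/5).
Factor out 2: 2 = 2. Since 5 ≡ 5 (mod 8), (2/5) = -1. Now have -(1/5).
(1/5) = 1. Collecting the sign factors: -1.
Product: (1)·(-1) = -1.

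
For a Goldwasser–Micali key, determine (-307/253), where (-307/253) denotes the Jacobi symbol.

(-307/253)
  = (199/253)    [-307 ≡ 199 mod 253]
  = (253/199)    [QR: 253 ≡ 1 mod 4, sign kept]
  = (54/199)    [253 ≡ 54 mod 199]
  = (27/199)    [199 ≡ 7 mod 8 ⇒ (2/199) = +1]
  = -(199/27)    [QR: both ≡ 3 mod 4, sign flips]
  = -(10/27)    [199 ≡ 10 mod 27]
  = (5/27)    [27 ≡ 3 mod 8 ⇒ (2/27) = -1]
  = (27/5)    [QR: 5 ≡ 1 mod 4, sign kept]
  = (2/5)    [27 ≡ 2 mod 5]
  = -(1/5)    [5 ≡ 5 mod 8 ⇒ (2/5) = -1]
  = -1    [(1/5) = 1]

-1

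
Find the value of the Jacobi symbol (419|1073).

1

(419|1073)
  = (1073|419)    [QR: 1073 ≡ 1 mod 4, sign kept]
  = (235|419)    [1073 ≡ 235 mod 419]
  = -(419|235)    [QR: both ≡ 3 mod 4, sign flips]
  = -(184|235)    [419 ≡ 184 mod 235]
  = (23|235)    [235 ≡ 3 mod 8 ⇒ (2|235)^3 = -1]
  = -(235|23)    [QR: both ≡ 3 mod 4, sign flips]
  = -(5|23)    [235 ≡ 5 mod 23]
  = -(23|5)    [QR: 5 ≡ 1 mod 4, sign kept]
  = -(3|5)    [23 ≡ 3 mod 5]
  = -(5|3)    [QR: 5 ≡ 1 mod 4, sign kept]
  = -(2|3)    [5 ≡ 2 mod 3]
  = (1|3)    [3 ≡ 3 mod 8 ⇒ (2|3) = -1]
  = 1    [(1|3) = 1]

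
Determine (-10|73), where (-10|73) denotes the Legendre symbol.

Pull out -1: (-10|73) = (-1|73)·(10|73). Since 73 ≡ 1 (mod 4), (-1|73) = +1. Now have (10|73).
Factor out 2: 10 = 2·5. Since 73 ≡ 1 (mod 8), (2|73) = +1. Now have (5|73).
5 ≡ 1 (mod 4), so quadratic reciprocity gives (5|73) = (73|5). Reduce: 73 ≡ 3 (mod 5). Now have (3|5).
5 ≡ 1 (mod 4), so quadratic reciprocity gives (3|5) = (5|3). Reduce: 5 ≡ 2 (mod 3). Now have (2|3).
Factor out 2: 2 = 2. Since 3 ≡ 3 (mod 8), (2|3) = -1. Now have -(1|3).
(1|3) = 1. Collecting the sign factors: -1.

-1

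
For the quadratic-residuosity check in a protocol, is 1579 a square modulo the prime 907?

Reduce the numerator: 1579 ≡ 672 (mod 907), so (1579/907) = (672/907).
Factor out 2: 672 = 2^5·21. Since 907 ≡ 3 (mod 8), (2/907) = -1, and (2/907)^5 = -1. Now have -(21/907).
21 ≡ 1 (mod 4), so quadratic reciprocity gives (21/907) = (907/21). Reduce: 907 ≡ 4 (mod 21). Now have -(4/21).
Factor out 2: 4 = 2^2. Since 21 ≡ 5 (mod 8), (2/21) = -1, and (2/21)^2 = +1. Now have -(1/21).
(1/21) = 1. Collecting the sign factors: -1.
The Legendre symbol is -1, so x^2 ≡ 1579 (mod 907) has no solution.

no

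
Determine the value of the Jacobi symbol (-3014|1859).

0

(-3014|1859)
  = (704|1859)    [-3014 ≡ 704 mod 1859]
  = (11|1859)    [1859 ≡ 3 mod 8 ⇒ (2|1859)^6 = +1]
  = -(1859|11)    [QR: both ≡ 3 mod 4, sign flips]
  = -(0|11)    [1859 ≡ 0 mod 11]
  = 0    [numerator 0, gcd > 1]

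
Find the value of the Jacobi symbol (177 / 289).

177 ≡ 1 (mod 4), so quadratic reciprocity gives (177 / 289) = (289 / 177). Reduce: 289 ≡ 112 (mod 177). Now have (112 / 177).
Factor out 2: 112 = 2^4·7. Since 177 ≡ 1 (mod 8), (2 / 177) = +1, and (2 / 177)^4 = +1. Now have (7 / 177).
177 ≡ 1 (mod 4), so quadratic reciprocity gives (7 / 177) = (177 / 7). Reduce: 177 ≡ 2 (mod 7). Now have (2 / 7).
Factor out 2: 2 = 2. Since 7 ≡ 7 (mod 8), (2 / 7) = +1. Now have (1 / 7).
(1 / 7) = 1. Collecting the sign factors: 1.

1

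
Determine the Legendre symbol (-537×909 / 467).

1

By multiplicativity, (-537·909 / 467) = (-537 / 467)·(909 / 467).
First factor (-537 / 467):
(-537 / 467)
  = -(537 / 467)    [467 ≡ 3 mod 4 ⇒ (-1 / 467) = -1]
  = -(70 / 467)    [537 ≡ 70 mod 467]
  = (35 / 467)    [467 ≡ 3 mod 8 ⇒ (2 / 467) = -1]
  = -(467 / 35)    [QR: both ≡ 3 mod 4, sign flips]
  = -(12 / 35)    [467 ≡ 12 mod 35]
  = -(3 / 35)    [35 ≡ 3 mod 8 ⇒ (2 / 35)^2 = +1]
  = (35 / 3)    [QR: both ≡ 3 mod 4, sign flips]
  = (2 / 3)    [35 ≡ 2 mod 3]
  = -(1 / 3)    [3 ≡ 3 mod 8 ⇒ (2 / 3) = -1]
  = -1    [(1 / 3) = 1]
Second factor (909 / 467):
(909 / 467)
  = (442 / 467)    [909 ≡ 442 mod 467]
  = -(221 / 467)    [467 ≡ 3 mod 8 ⇒ (2 / 467) = -1]
  = -(467 / 221)    [QR: 221 ≡ 1 mod 4, sign kept]
  = -(25 / 221)    [467 ≡ 25 mod 221]
  = -(221 / 25)    [QR: 25 ≡ 1 mod 4, sign kept]
  = -(21 / 25)    [221 ≡ 21 mod 25]
  = -(25 / 21)    [QR: 21 ≡ 1 mod 4, sign kept]
  = -(4 / 21)    [25 ≡ 4 mod 21]
  = -(1 / 21)    [21 ≡ 5 mod 8 ⇒ (2 / 21)^2 = +1]
  = -1    [(1 / 21) = 1]
Product: (-1)·(-1) = 1.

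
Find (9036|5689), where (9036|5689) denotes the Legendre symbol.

-1

Reduce the numerator: 9036 ≡ 3347 (mod 5689), so (9036|5689) = (3347|5689).
5689 ≡ 1 (mod 4), so quadratic reciprocity gives (3347|5689) = (5689|3347). Reduce: 5689 ≡ 2342 (mod 3347). Now have (2342|3347).
Factor out 2: 2342 = 2·1171. Since 3347 ≡ 3 (mod 8), (2|3347) = -1. Now have -(1171|3347).
Both 1171 ≡ 3 and 3347 ≡ 3 (mod 4), so reciprocity gives (1171|3347) = -(3347|1171). Reduce: 3347 ≡ 1005 (mod 1171). Now have (1005|1171).
1005 ≡ 1 (mod 4), so quadratic reciprocity gives (1005|1171) = (1171|1005). Reduce: 1171 ≡ 166 (mod 1005). Now have (166|1005).
Factor out 2: 166 = 2·83. Since 1005 ≡ 5 (mod 8), (2|1005) = -1. Now have -(83|1005).
1005 ≡ 1 (mod 4), so quadratic reciprocity gives (83|1005) = (1005|83). Reduce: 1005 ≡ 9 (mod 83). Now have -(9|83).
9 ≡ 1 (mod 4), so quadratic reciprocity gives (9|83) = (83|9). Reduce: 83 ≡ 2 (mod 9). Now have -(2|9).
Factor out 2: 2 = 2. Since 9 ≡ 1 (mod 8), (2|9) = +1. Now have -(1|9).
(1|9) = 1. Collecting the sign factors: -1.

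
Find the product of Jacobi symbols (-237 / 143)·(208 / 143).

0

By multiplicativity, (-237·208 / 143) = (-237 / 143)·(208 / 143).
First factor (-237 / 143):
(-237 / 143)
  = (49 / 143)    [-237 ≡ 49 mod 143]
  = (143 / 49)    [QR: 49 ≡ 1 mod 4, sign kept]
  = (45 / 49)    [143 ≡ 45 mod 49]
  = (49 / 45)    [QR: 45 ≡ 1 mod 4, sign kept]
  = (4 / 45)    [49 ≡ 4 mod 45]
  = (1 / 45)    [45 ≡ 5 mod 8 ⇒ (2 / 45)^2 = +1]
  = 1    [(1 / 45) = 1]
Second factor (208 / 143):
(208 / 143)
  = (65 / 143)    [208 ≡ 65 mod 143]
  = (143 / 65)    [QR: 65 ≡ 1 mod 4, sign kept]
  = (13 / 65)    [143 ≡ 13 mod 65]
  = (65 / 13)    [QR: 13 ≡ 1 mod 4, sign kept]
  = (0 / 13)    [65 ≡ 0 mod 13]
  = 0    [numerator 0, gcd > 1]
Product: (1)·(0) = 0.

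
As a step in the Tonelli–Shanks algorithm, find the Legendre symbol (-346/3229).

1

Reduce the numerator: -346 ≡ 2883 (mod 3229), so (-346/3229) = (2883/3229).
3229 ≡ 1 (mod 4), so quadratic reciprocity gives (2883/3229) = (3229/2883). Reduce: 3229 ≡ 346 (mod 2883). Now have (346/2883).
Factor out 2: 346 = 2·173. Since 2883 ≡ 3 (mod 8), (2/2883) = -1. Now have -(173/2883).
173 ≡ 1 (mod 4), so quadratic reciprocity gives (173/2883) = (2883/173). Reduce: 2883 ≡ 115 (mod 173). Now have -(115/173).
173 ≡ 1 (mod 4), so quadratic reciprocity gives (115/173) = (173/115). Reduce: 173 ≡ 58 (mod 115). Now have -(58/115).
Factor out 2: 58 = 2·29. Since 115 ≡ 3 (mod 8), (2/115) = -1. Now have (29/115).
29 ≡ 1 (mod 4), so quadratic reciprocity gives (29/115) = (115/29). Reduce: 115 ≡ 28 (mod 29). Now have (28/29).
Factor out 2: 28 = 2^2·7. Since 29 ≡ 5 (mod 8), (2/29) = -1, and (2/29)^2 = +1. Now have (7/29).
29 ≡ 1 (mod 4), so quadratic reciprocity gives (7/29) = (29/7). Reduce: 29 ≡ 1 (mod 7). Now have (1/7).
(1/7) = 1. Collecting the sign factors: 1.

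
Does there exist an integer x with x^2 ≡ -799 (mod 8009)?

Reduce the numerator: -799 ≡ 7210 (mod 8009), so (-799/8009) = (7210/8009).
Factor out 2: 7210 = 2·3605. Since 8009 ≡ 1 (mod 8), (2/8009) = +1. Now have (3605/8009).
3605 ≡ 1 (mod 4), so quadratic reciprocity gives (3605/8009) = (8009/3605). Reduce: 8009 ≡ 799 (mod 3605). Now have (799/3605).
3605 ≡ 1 (mod 4), so quadratic reciprocity gives (799/3605) = (3605/799). Reduce: 3605 ≡ 409 (mod 799). Now have (409/799).
409 ≡ 1 (mod 4), so quadratic reciprocity gives (409/799) = (799/409). Reduce: 799 ≡ 390 (mod 409). Now have (390/409).
Factor out 2: 390 = 2·195. Since 409 ≡ 1 (mod 8), (2/409) = +1. Now have (195/409).
409 ≡ 1 (mod 4), so quadratic reciprocity gives (195/409) = (409/195). Reduce: 409 ≡ 19 (mod 195). Now have (19/195).
Both 19 ≡ 3 and 195 ≡ 3 (mod 4), so reciprocity gives (19/195) = -(195/19). Reduce: 195 ≡ 5 (mod 19). Now have -(5/19).
5 ≡ 1 (mod 4), so quadratic reciprocity gives (5/19) = (19/5). Reduce: 19 ≡ 4 (mod 5). Now have -(4/5).
Factor out 2: 4 = 2^2. Since 5 ≡ 5 (mod 8), (2/5) = -1, and (2/5)^2 = +1. Now have -(1/5).
(1/5) = 1. Collecting the sign factors: -1.
(-799/8009) = -1, and 8009 is prime, so -799 is not a quadratic residue mod 8009.

no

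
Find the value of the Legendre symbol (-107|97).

-1

(-107|97)
  = (87|97)    [-107 ≡ 87 mod 97]
  = (97|87)    [QR: 97 ≡ 1 mod 4, sign kept]
  = (10|87)    [97 ≡ 10 mod 87]
  = (5|87)    [87 ≡ 7 mod 8 ⇒ (2|87) = +1]
  = (87|5)    [QR: 5 ≡ 1 mod 4, sign kept]
  = (2|5)    [87 ≡ 2 mod 5]
  = -(1|5)    [5 ≡ 5 mod 8 ⇒ (2|5) = -1]
  = -1    [(1|5) = 1]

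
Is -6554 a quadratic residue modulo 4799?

(-6554/4799)
  = -(6554/4799)    [4799 ≡ 3 mod 4 ⇒ (-1/4799) = -1]
  = -(1755/4799)    [6554 ≡ 1755 mod 4799]
  = (4799/1755)    [QR: both ≡ 3 mod 4, sign flips]
  = (1289/1755)    [4799 ≡ 1289 mod 1755]
  = (1755/1289)    [QR: 1289 ≡ 1 mod 4, sign kept]
  = (466/1289)    [1755 ≡ 466 mod 1289]
  = (233/1289)    [1289 ≡ 1 mod 8 ⇒ (2/1289) = +1]
  = (1289/233)    [QR: 233 ≡ 1 mod 4, sign kept]
  = (124/233)    [1289 ≡ 124 mod 233]
  = (31/233)    [233 ≡ 1 mod 8 ⇒ (2/233)^2 = +1]
  = (233/31)    [QR: 233 ≡ 1 mod 4, sign kept]
  = (16/31)    [233 ≡ 16 mod 31]
  = (1/31)    [31 ≡ 7 mod 8 ⇒ (2/31)^4 = +1]
  = 1    [(1/31) = 1]
(-6554/4799) = 1, and 4799 is prime, so -6554 is a quadratic residue mod 4799.

yes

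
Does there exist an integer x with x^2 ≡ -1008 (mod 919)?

Pull out -1: (-1008|919) = (-1|919)·(1008|919). Since 919 ≡ 3 (mod 4), (-1|919) = -1. Now have -(1008|919).
Reduce the numerator: 1008 ≡ 89 (mod 919), so (1008|919) = (89|919).
89 ≡ 1 (mod 4), so quadratic reciprocity gives (89|919) = (919|89). Reduce: 919 ≡ 29 (mod 89). Now have -(29|89).
29 ≡ 1 (mod 4), so quadratic reciprocity gives (29|89) = (89|29). Reduce: 89 ≡ 2 (mod 29). Now have -(2|29).
Factor out 2: 2 = 2. Since 29 ≡ 5 (mod 8), (2|29) = -1. Now have (1|29).
(1|29) = 1. Collecting the sign factors: 1.
(-1008|919) = 1, and 919 is prime, so -1008 is a quadratic residue mod 919.

yes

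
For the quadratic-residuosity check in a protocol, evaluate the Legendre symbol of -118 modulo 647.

(-118 / 647)
  = -(118 / 647)    [647 ≡ 3 mod 4 ⇒ (-1 / 647) = -1]
  = -(59 / 647)    [647 ≡ 7 mod 8 ⇒ (2 / 647) = +1]
  = (647 / 59)    [QR: both ≡ 3 mod 4, sign flips]
  = (57 / 59)    [647 ≡ 57 mod 59]
  = (59 / 57)    [QR: 57 ≡ 1 mod 4, sign kept]
  = (2 / 57)    [59 ≡ 2 mod 57]
  = (1 / 57)    [57 ≡ 1 mod 8 ⇒ (2 / 57) = +1]
  = 1    [(1 / 57) = 1]

1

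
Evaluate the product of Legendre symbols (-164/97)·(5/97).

By multiplicativity, (-164·5/97) = (-164/97)·(5/97).
First factor (-164/97):
(-164/97)
  = (164/97)    [97 ≡ 1 mod 4 ⇒ (-1/97) = +1]
  = (67/97)    [164 ≡ 67 mod 97]
  = (97/67)    [QR: 97 ≡ 1 mod 4, sign kept]
  = (30/67)    [97 ≡ 30 mod 67]
  = -(15/67)    [67 ≡ 3 mod 8 ⇒ (2/67) = -1]
  = (67/15)    [QR: both ≡ 3 mod 4, sign flips]
  = (7/15)    [67 ≡ 7 mod 15]
  = -(15/7)    [QR: both ≡ 3 mod 4, sign flips]
  = -(1/7)    [15 ≡ 1 mod 7]
  = -1    [(1/7) = 1]
Second factor (5/97):
(5/97)
  = (97/5)    [QR: 5 ≡ 1 mod 4, sign kept]
  = (2/5)    [97 ≡ 2 mod 5]
  = -(1/5)    [5 ≡ 5 mod 8 ⇒ (2/5) = -1]
  = -1    [(1/5) = 1]
Product: (-1)·(-1) = 1.

1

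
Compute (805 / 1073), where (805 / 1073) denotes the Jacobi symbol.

(805 / 1073)
  = (1073 / 805)    [QR: 805 ≡ 1 mod 4, sign kept]
  = (268 / 805)    [1073 ≡ 268 mod 805]
  = (67 / 805)    [805 ≡ 5 mod 8 ⇒ (2 / 805)^2 = +1]
  = (805 / 67)    [QR: 805 ≡ 1 mod 4, sign kept]
  = (1 / 67)    [805 ≡ 1 mod 67]
  = 1    [(1 / 67) = 1]

1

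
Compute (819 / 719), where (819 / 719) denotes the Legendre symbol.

Reduce the numerator: 819 ≡ 100 (mod 719), so (819 / 719) = (100 / 719).
Factor out 2: 100 = 2^2·25. Since 719 ≡ 7 (mod 8), (2 / 719) = +1, and (2 / 719)^2 = +1. Now have (25 / 719).
25 ≡ 1 (mod 4), so quadratic reciprocity gives (25 / 719) = (719 / 25). Reduce: 719 ≡ 19 (mod 25). Now have (19 / 25).
25 ≡ 1 (mod 4), so quadratic reciprocity gives (19 / 25) = (25 / 19). Reduce: 25 ≡ 6 (mod 19). Now have (6 / 19).
Factor out 2: 6 = 2·3. Since 19 ≡ 3 (mod 8), (2 / 19) = -1. Now have -(3 / 19).
Both 3 ≡ 3 and 19 ≡ 3 (mod 4), so reciprocity gives (3 / 19) = -(19 / 3). Reduce: 19 ≡ 1 (mod 3). Now have (1 / 3).
(1 / 3) = 1. Collecting the sign factors: 1.

1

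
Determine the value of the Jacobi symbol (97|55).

Reduce the numerator: 97 ≡ 42 (mod 55), so (97|55) = (42|55).
Factor out 2: 42 = 2·21. Since 55 ≡ 7 (mod 8), (2|55) = +1. Now have (21|55).
21 ≡ 1 (mod 4), so quadratic reciprocity gives (21|55) = (55|21). Reduce: 55 ≡ 13 (mod 21). Now have (13|21).
13 ≡ 1 (mod 4), so quadratic reciprocity gives (13|21) = (21|13). Reduce: 21 ≡ 8 (mod 13). Now have (8|13).
Factor out 2: 8 = 2^3. Since 13 ≡ 5 (mod 8), (2|13) = -1, and (2|13)^3 = -1. Now have -(1|13).
(1|13) = 1. Collecting the sign factors: -1.

-1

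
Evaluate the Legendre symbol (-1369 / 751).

-1

(-1369 / 751)
  = (133 / 751)    [-1369 ≡ 133 mod 751]
  = (751 / 133)    [QR: 133 ≡ 1 mod 4, sign kept]
  = (86 / 133)    [751 ≡ 86 mod 133]
  = -(43 / 133)    [133 ≡ 5 mod 8 ⇒ (2 / 133) = -1]
  = -(133 / 43)    [QR: 133 ≡ 1 mod 4, sign kept]
  = -(4 / 43)    [133 ≡ 4 mod 43]
  = -(1 / 43)    [43 ≡ 3 mod 8 ⇒ (2 / 43)^2 = +1]
  = -1    [(1 / 43) = 1]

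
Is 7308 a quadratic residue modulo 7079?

(7308/7079)
  = (229/7079)    [7308 ≡ 229 mod 7079]
  = (7079/229)    [QR: 229 ≡ 1 mod 4, sign kept]
  = (209/229)    [7079 ≡ 209 mod 229]
  = (229/209)    [QR: 209 ≡ 1 mod 4, sign kept]
  = (20/209)    [229 ≡ 20 mod 209]
  = (5/209)    [209 ≡ 1 mod 8 ⇒ (2/209)^2 = +1]
  = (209/5)    [QR: 5 ≡ 1 mod 4, sign kept]
  = (4/5)    [209 ≡ 4 mod 5]
  = (1/5)    [5 ≡ 5 mod 8 ⇒ (2/5)^2 = +1]
  = 1    [(1/5) = 1]
The Legendre symbol is 1, so x^2 ≡ 7308 (mod 7079) has solution.

yes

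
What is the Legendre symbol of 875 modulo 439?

Reduce the numerator: 875 ≡ 436 (mod 439), so (875|439) = (436|439).
Factor out 2: 436 = 2^2·109. Since 439 ≡ 7 (mod 8), (2|439) = +1, and (2|439)^2 = +1. Now have (109|439).
109 ≡ 1 (mod 4), so quadratic reciprocity gives (109|439) = (439|109). Reduce: 439 ≡ 3 (mod 109). Now have (3|109).
109 ≡ 1 (mod 4), so quadratic reciprocity gives (3|109) = (109|3). Reduce: 109 ≡ 1 (mod 3). Now have (1|3).
(1|3) = 1. Collecting the sign factors: 1.

1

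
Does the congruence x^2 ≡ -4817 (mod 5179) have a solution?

no

(-4817/5179)
  = (362/5179)    [-4817 ≡ 362 mod 5179]
  = -(181/5179)    [5179 ≡ 3 mod 8 ⇒ (2/5179) = -1]
  = -(5179/181)    [QR: 181 ≡ 1 mod 4, sign kept]
  = -(111/181)    [5179 ≡ 111 mod 181]
  = -(181/111)    [QR: 181 ≡ 1 mod 4, sign kept]
  = -(70/111)    [181 ≡ 70 mod 111]
  = -(35/111)    [111 ≡ 7 mod 8 ⇒ (2/111) = +1]
  = (111/35)    [QR: both ≡ 3 mod 4, sign flips]
  = (6/35)    [111 ≡ 6 mod 35]
  = -(3/35)    [35 ≡ 3 mod 8 ⇒ (2/35) = -1]
  = (35/3)    [QR: both ≡ 3 mod 4, sign flips]
  = (2/3)    [35 ≡ 2 mod 3]
  = -(1/3)    [3 ≡ 3 mod 8 ⇒ (2/3) = -1]
  = -1    [(1/3) = 1]
(-4817/5179) = -1, and 5179 is prime, so -4817 is not a quadratic residue mod 5179.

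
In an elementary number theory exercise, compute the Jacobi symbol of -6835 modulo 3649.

-1

(-6835/3649)
  = (463/3649)    [-6835 ≡ 463 mod 3649]
  = (3649/463)    [QR: 3649 ≡ 1 mod 4, sign kept]
  = (408/463)    [3649 ≡ 408 mod 463]
  = (51/463)    [463 ≡ 7 mod 8 ⇒ (2/463)^3 = +1]
  = -(463/51)    [QR: both ≡ 3 mod 4, sign flips]
  = -(4/51)    [463 ≡ 4 mod 51]
  = -(1/51)    [51 ≡ 3 mod 8 ⇒ (2/51)^2 = +1]
  = -1    [(1/51) = 1]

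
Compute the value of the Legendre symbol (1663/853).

(1663/853)
  = (810/853)    [1663 ≡ 810 mod 853]
  = -(405/853)    [853 ≡ 5 mod 8 ⇒ (2/853) = -1]
  = -(853/405)    [QR: 405 ≡ 1 mod 4, sign kept]
  = -(43/405)    [853 ≡ 43 mod 405]
  = -(405/43)    [QR: 405 ≡ 1 mod 4, sign kept]
  = -(18/43)    [405 ≡ 18 mod 43]
  = (9/43)    [43 ≡ 3 mod 8 ⇒ (2/43) = -1]
  = (43/9)    [QR: 9 ≡ 1 mod 4, sign kept]
  = (7/9)    [43 ≡ 7 mod 9]
  = (9/7)    [QR: 9 ≡ 1 mod 4, sign kept]
  = (2/7)    [9 ≡ 2 mod 7]
  = (1/7)    [7 ≡ 7 mod 8 ⇒ (2/7) = +1]
  = 1    [(1/7) = 1]

1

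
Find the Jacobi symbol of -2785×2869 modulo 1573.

1

By multiplicativity, (-2785·2869|1573) = (-2785|1573)·(2869|1573).
First factor (-2785|1573):
Pull out -1: (-2785|1573) = (-1|1573)·(2785|1573). Since 1573 ≡ 1 (mod 4), (-1|1573) = +1. Now have (2785|1573).
Reduce the numerator: 2785 ≡ 1212 (mod 1573), so (2785|1573) = (1212|1573).
Factor out 2: 1212 = 2^2·303. Since 1573 ≡ 5 (mod 8), (2|1573) = -1, and (2|1573)^2 = +1. Now have (303|1573).
1573 ≡ 1 (mod 4), so quadratic reciprocity gives (303|1573) = (1573|303). Reduce: 1573 ≡ 58 (mod 303). Now have (58|303).
Factor out 2: 58 = 2·29. Since 303 ≡ 7 (mod 8), (2|303) = +1. Now have (29|303).
29 ≡ 1 (mod 4), so quadratic reciprocity gives (29|303) = (303|29). Reduce: 303 ≡ 13 (mod 29). Now have (13|29).
13 ≡ 1 (mod 4), so quadratic reciprocity gives (13|29) = (29|13). Reduce: 29 ≡ 3 (mod 13). Now have (3|13).
13 ≡ 1 (mod 4), so quadratic reciprocity gives (3|13) = (13|3). Reduce: 13 ≡ 1 (mod 3). Now have (1|3).
(1|3) = 1. Collecting the sign factors: 1.
Second factor (2869|1573):
Reduce the numerator: 2869 ≡ 1296 (mod 1573), so (2869|1573) = (1296|1573).
Factor out 2: 1296 = 2^4·81. Since 1573 ≡ 5 (mod 8), (2|1573) = -1, and (2|1573)^4 = +1. Now have (81|1573).
81 ≡ 1 (mod 4), so quadratic reciprocity gives (81|1573) = (1573|81). Reduce: 1573 ≡ 34 (mod 81). Now have (34|81).
Factor out 2: 34 = 2·17. Since 81 ≡ 1 (mod 8), (2|81) = +1. Now have (17|81).
17 ≡ 1 (mod 4), so quadratic reciprocity gives (17|81) = (81|17). Reduce: 81 ≡ 13 (mod 17). Now have (13|17).
13 ≡ 1 (mod 4), so quadratic reciprocity gives (13|17) = (17|13). Reduce: 17 ≡ 4 (mod 13). Now have (4|13).
Factor out 2: 4 = 2^2. Since 13 ≡ 5 (mod 8), (2|13) = -1, and (2|13)^2 = +1. Now have (1|13).
(1|13) = 1. Collecting the sign factors: 1.
Product: (1)·(1) = 1.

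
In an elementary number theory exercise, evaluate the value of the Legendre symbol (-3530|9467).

-1

Reduce the numerator: -3530 ≡ 5937 (mod 9467), so (-3530|9467) = (5937|9467).
5937 ≡ 1 (mod 4), so quadratic reciprocity gives (5937|9467) = (9467|5937). Reduce: 9467 ≡ 3530 (mod 5937). Now have (3530|5937).
Factor out 2: 3530 = 2·1765. Since 5937 ≡ 1 (mod 8), (2|5937) = +1. Now have (1765|5937).
1765 ≡ 1 (mod 4), so quadratic reciprocity gives (1765|5937) = (5937|1765). Reduce: 5937 ≡ 642 (mod 1765). Now have (642|1765).
Factor out 2: 642 = 2·321. Since 1765 ≡ 5 (mod 8), (2|1765) = -1. Now have -(321|1765).
321 ≡ 1 (mod 4), so quadratic reciprocity gives (321|1765) = (1765|321). Reduce: 1765 ≡ 160 (mod 321). Now have -(160|321).
Factor out 2: 160 = 2^5·5. Since 321 ≡ 1 (mod 8), (2|321) = +1, and (2|321)^5 = +1. Now have -(5|321).
5 ≡ 1 (mod 4), so quadratic reciprocity gives (5|321) = (321|5). Reduce: 321 ≡ 1 (mod 5). Now have -(1|5).
(1|5) = 1. Collecting the sign factors: -1.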